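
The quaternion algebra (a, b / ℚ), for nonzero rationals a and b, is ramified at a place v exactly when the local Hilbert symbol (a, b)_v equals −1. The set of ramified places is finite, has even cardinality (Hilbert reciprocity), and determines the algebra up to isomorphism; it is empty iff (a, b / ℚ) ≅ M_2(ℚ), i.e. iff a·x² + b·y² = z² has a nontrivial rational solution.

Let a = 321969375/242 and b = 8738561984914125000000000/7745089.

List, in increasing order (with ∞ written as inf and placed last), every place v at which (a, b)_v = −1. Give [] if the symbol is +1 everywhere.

Mod squares: a ≡ 114478, b ≡ 16354. Check v ∈ {∞, 2, 3, 5, 7, 11, 13, 17, 23, 37}.
v=17: a=17^1·(≡8), b=17^3·(≡5) mod 17; (8|17)=+1, (5|17)=-1; (−1)^{1·3·8}·(+1)^3·(-1)^1 = -1.
v=5: a=5^4·(≡3), b=5^12·(≡4) mod 5; (3|5)=-1, (4|5)=+1; (−1)^{4·12·2}·(-1)^12·(+1)^4 = +1.
v=7: a=7^1·(≡1), b=7^4·(≡1) mod 7; (1|7)=+1, (1|7)=+1; (−1)^{1·4·3}·(+1)^4·(+1)^1 = +1.
v=∞: 114478 > 0 and 16354 > 0  ⇒  (a,b)_∞ = +1.
v=13: a=13^1·(≡2), b=13^1·(≡3) mod 13; (2|13)=-1, (3|13)=+1; (−1)^{1·1·6}·(-1)^1·(+1)^1 = -1.
v=11: a=11^-2·(≡1), b=11^-4·(≡10) mod 11; (1|11)=+1, (10|11)=-1; (−1)^{-2·-4·5}·(+1)^-4·(-1)^-2 = +1.
v=3: a=3^2·(≡1), b=3^2·(≡1) mod 3; (1|3)=+1, (1|3)=+1; (−1)^{2·2·1}·(+1)^2·(+1)^2 = +1.
v=23: a=23^0·(≡22), b=23^-2·(≡2) mod 23; (22|23)=-1, (2|23)=+1; (−1)^{0·-2·11}·(-1)^-2·(+1)^0 = +1.
v=37: a=37^1·(≡20), b=37^3·(≡5) mod 37; (20|37)=-1, (5|37)=-1; (−1)^{1·3·18}·(-1)^3·(-1)^1 = +1.
v=2: v_2(a)=-1, v_2(b)=9; units ≡ 7, 1 (mod 8); ε·ε+αω+βω = 1·0+-1·0+9·0 ≡ 0  ⇒  (a,b)_2 = +1.
Ram(114478, 16354) = {13, 17}; no ℚ_13-point on the conic.

[13, 17]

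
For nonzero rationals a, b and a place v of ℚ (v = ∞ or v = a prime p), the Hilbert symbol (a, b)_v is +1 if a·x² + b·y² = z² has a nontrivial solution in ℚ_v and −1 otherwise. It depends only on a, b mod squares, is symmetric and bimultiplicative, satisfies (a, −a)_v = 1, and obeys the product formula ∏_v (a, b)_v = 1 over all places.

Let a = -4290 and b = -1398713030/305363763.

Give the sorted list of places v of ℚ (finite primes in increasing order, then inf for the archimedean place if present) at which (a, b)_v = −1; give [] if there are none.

Mod squares: a ≡ -4290, b ≡ -4290. Check v ∈ {∞, 2, 3, 5, 11, 13, 19, 23, 43, 59}.
v=5: a=5^1·(≡2), b=5^1·(≡3) mod 5; (2|5)=-1, (3|5)=-1; (−1)^{1·1·2}·(-1)^1·(-1)^1 = +1.
v=23: a=23^0·(≡11), b=23^2·(≡7) mod 23; (11|23)=-1, (7|23)=-1; (−1)^{0·2·11}·(-1)^2·(-1)^0 = +1.
v=59: a=59^0·(≡17), b=59^-2·(≡3) mod 59; (17|59)=+1, (3|59)=+1; (−1)^{0·-2·29}·(+1)^-2·(+1)^0 = +1.
v=∞: -4290 < 0 and -4290 < 0  ⇒  (a,b)_∞ = -1.
v=3: a=3^1·(≡1), b=3^-5·(≡1) mod 3; (1|3)=+1, (1|3)=+1; (−1)^{1·-5·1}·(+1)^-5·(+1)^1 = -1.
v=13: a=13^1·(≡8), b=13^1·(≡11) mod 13; (8|13)=-1, (11|13)=-1; (−1)^{1·1·6}·(-1)^1·(-1)^1 = +1.
v=43: a=43^0·(≡10), b=43^2·(≡31) mod 43; (10|43)=+1, (31|43)=+1; (−1)^{0·2·21}·(+1)^2·(+1)^0 = +1.
v=2: v_2(a)=1, v_2(b)=1; units ≡ 7, 7 (mod 8); ε·ε+αω+βω = 1·1+1·0+1·0 ≡ 1  ⇒  (a,b)_2 = -1.
v=19: a=19^0·(≡4), b=19^-2·(≡11) mod 19; (4|19)=+1, (11|19)=+1; (−1)^{0·-2·9}·(+1)^-2·(+1)^0 = +1.
v=11: a=11^1·(≡6), b=11^1·(≡2) mod 11; (6|11)=-1, (2|11)=-1; (−1)^{1·1·5}·(-1)^1·(-1)^1 = -1.
|Ram(-4290, -4290)| = 4, even; anisotropic at {2, 3, 11, ∞}.

[2, 3, 11, inf]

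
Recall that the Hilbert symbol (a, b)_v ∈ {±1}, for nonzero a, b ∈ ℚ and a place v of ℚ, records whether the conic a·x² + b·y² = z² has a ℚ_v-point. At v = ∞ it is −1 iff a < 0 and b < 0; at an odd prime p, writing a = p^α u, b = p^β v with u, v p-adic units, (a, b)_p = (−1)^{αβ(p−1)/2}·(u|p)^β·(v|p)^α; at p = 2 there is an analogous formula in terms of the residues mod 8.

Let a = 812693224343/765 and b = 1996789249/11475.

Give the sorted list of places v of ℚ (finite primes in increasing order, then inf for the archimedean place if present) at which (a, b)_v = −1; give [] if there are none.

(a, b) ≡ (124355, 250971) mod (ℚ^×)²; places V = {2, 3, 5, 7, 11, 13, 17, 19, 37, ∞}.
(a,b)_2: α=0, β=0; u≡3, v≡3 (mod 8); ε(u)ε(v)=1·1, αω(v)=0·1, βω(u)=0·1; sum ≡ 1  ⇒  -1.
(a,b)_7: α=5, u≡5; β=5, v≡5 (mod 7); (5|7)=-1, (5|7)=-1; sign (−1)^1·-1^5·-1^5 = -1.
(a,b)_∞: sgn(124355)=+, sgn(250971)=+, so +1.
(a,b)_37: α=2, u≡29; β=1, v≡30 (mod 37); (29|37)=-1, (30|37)=+1; sign (−1)^0·-1^1·+1^2 = -1.
(a,b)_11: α=1, u≡10; β=0, v≡2 (mod 11); (10|11)=-1, (2|11)=-1; sign (−1)^0·-1^0·-1^1 = -1.
(a,b)_3: α=-2, u≡2; β=-3, v≡2 (mod 3); (2|3)=-1, (2|3)=-1; sign (−1)^0·-1^-3·-1^-2 = -1.
(a,b)_17: α=-1, u≡6; β=-1, v≡3 (mod 17); (6|17)=-1, (3|17)=-1; sign (−1)^0·-1^-1·-1^-1 = +1.
(a,b)_19: α=1, u≡1; β=1, v≡16 (mod 19); (1|19)=+1, (16|19)=+1; sign (−1)^1·+1^1·+1^1 = -1.
(a,b)_5: α=-1, u≡1; β=-2, v≡1 (mod 5); (1|5)=+1, (1|5)=+1; sign (−1)^0·+1^-2·+1^-1 = +1.
(a,b)_13: α=2, u≡4; β=2, v≡7 (mod 13); (4|13)=+1, (7|13)=-1; sign (−1)^0·+1^2·-1^2 = +1.
|Ram(124355, 250971)| = 6, even; anisotropic at {2, 3, 7, 11, 19, 37}.

[2, 3, 7, 11, 19, 37]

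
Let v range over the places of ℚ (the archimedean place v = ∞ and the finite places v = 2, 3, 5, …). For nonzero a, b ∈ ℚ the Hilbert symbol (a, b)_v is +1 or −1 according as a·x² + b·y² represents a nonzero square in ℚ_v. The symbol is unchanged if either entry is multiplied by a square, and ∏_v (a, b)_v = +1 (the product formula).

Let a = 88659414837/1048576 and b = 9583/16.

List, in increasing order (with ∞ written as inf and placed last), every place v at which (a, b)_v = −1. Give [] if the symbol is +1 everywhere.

[]

Mod squares: a ≡ 37, b ≡ 7. Check v ∈ {∞, 2, 3, 7, 37}.
v=3: a=3^6·(≡1), b=3^0·(≡1) mod 3; (1|3)=+1, (1|3)=+1; (−1)^{6·0·1}·(+1)^0·(+1)^6 = +1.
v=37: a=37^3·(≡26), b=37^2·(≡12) mod 37; (26|37)=+1, (12|37)=+1; (−1)^{3·2·18}·(+1)^2·(+1)^3 = +1.
v=∞: 37 > 0 and 7 > 0  ⇒  (a,b)_∞ = +1.
v=2: v_2(a)=-20, v_2(b)=-4; units ≡ 5, 7 (mod 8); ε·ε+αω+βω = 0·1+-20·0+-4·1 ≡ 0  ⇒  (a,b)_2 = +1.
v=7: a=7^4·(≡2), b=7^1·(≡2) mod 7; (2|7)=+1, (2|7)=+1; (−1)^{4·1·3}·(+1)^1·(+1)^4 = +1.
Ram(a, b) = ∅: the form 37·x² + 7·y² − z² is isotropic over every ℚ_v, so by Hasse–Minkowski it is isotropic over ℚ.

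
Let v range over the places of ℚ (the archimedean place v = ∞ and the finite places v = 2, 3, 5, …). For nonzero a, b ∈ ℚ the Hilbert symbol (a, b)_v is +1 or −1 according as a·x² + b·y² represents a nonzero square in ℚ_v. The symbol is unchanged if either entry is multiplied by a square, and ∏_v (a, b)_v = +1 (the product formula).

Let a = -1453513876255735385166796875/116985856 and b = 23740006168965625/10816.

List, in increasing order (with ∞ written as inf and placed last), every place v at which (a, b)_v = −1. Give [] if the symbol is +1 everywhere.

[5, 7, 23, 29]

Mod squares: a ≡ -483, b ≡ 145. Check v ∈ {∞, 2, 3, 5, 7, 11, 13, 17, 23, 29}.
v=7: a=7^3·(≡1), b=7^2·(≡5) mod 7; (1|7)=+1, (5|7)=-1; (−1)^{3·2·3}·(+1)^2·(-1)^3 = -1.
v=3: a=3^1·(≡1), b=3^0·(≡1) mod 3; (1|3)=+1, (1|3)=+1; (−1)^{1·0·1}·(+1)^0·(+1)^1 = +1.
v=23: a=23^3·(≡3), b=23^2·(≡5) mod 23; (3|23)=+1, (5|23)=-1; (−1)^{3·2·11}·(+1)^2·(-1)^3 = -1.
v=∞: -483 < 0 and 145 > 0  ⇒  (a,b)_∞ = +1.
v=2: v_2(a)=-12, v_2(b)=-6; units ≡ 5, 1 (mod 8); ε·ε+αω+βω = 0·0+-12·0+-6·1 ≡ 0  ⇒  (a,b)_2 = +1.
v=29: a=29^2·(≡14), b=29^1·(≡28) mod 29; (14|29)=-1, (28|29)=+1; (−1)^{2·1·14}·(-1)^1·(+1)^2 = -1.
v=5: a=5^8·(≡3), b=5^5·(≡4) mod 5; (3|5)=-1, (4|5)=+1; (−1)^{8·5·2}·(-1)^5·(+1)^8 = -1.
v=17: a=17^6·(≡12), b=17^4·(≡4) mod 17; (12|17)=-1, (4|17)=+1; (−1)^{6·4·8}·(-1)^4·(+1)^6 = +1.
v=13: a=13^-4·(≡2), b=13^-2·(≡7) mod 13; (2|13)=-1, (7|13)=-1; (−1)^{-4·-2·6}·(-1)^-2·(-1)^-4 = +1.
v=11: a=11^4·(≡3), b=11^2·(≡6) mod 11; (3|11)=+1, (6|11)=-1; (−1)^{4·2·5}·(+1)^2·(-1)^4 = +1.
(-483, 145 / ℚ) ramifies at {5, 7, 23, 29}: a division algebra.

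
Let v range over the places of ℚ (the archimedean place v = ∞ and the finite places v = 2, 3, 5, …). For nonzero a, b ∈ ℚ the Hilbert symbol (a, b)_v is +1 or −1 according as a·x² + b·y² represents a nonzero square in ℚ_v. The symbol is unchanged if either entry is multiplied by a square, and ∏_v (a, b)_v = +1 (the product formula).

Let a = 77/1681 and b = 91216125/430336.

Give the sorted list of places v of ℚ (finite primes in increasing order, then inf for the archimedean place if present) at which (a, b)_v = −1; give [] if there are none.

[5, 7]

(a, b) ≡ (77, 5005) mod (ℚ^×)²; places V = {2, 3, 5, 7, 11, 13, 41, ∞}.
(a,b)_∞: sgn(77)=+, sgn(5005)=+, so +1.
(a,b)_3: α=0, u≡2; β=6, v≡1 (mod 3); (2|3)=-1, (1|3)=+1; sign (−1)^0·-1^6·+1^0 = +1.
(a,b)_5: α=0, u≡2; β=3, v≡4 (mod 5); (2|5)=-1, (4|5)=+1; sign (−1)^0·-1^3·+1^0 = -1.
(a,b)_11: α=1, u≡2; β=1, v≡5 (mod 11); (2|11)=-1, (5|11)=+1; sign (−1)^1·-1^1·+1^1 = +1.
(a,b)_7: α=1, u≡4; β=1, v≡1 (mod 7); (4|7)=+1, (1|7)=+1; sign (−1)^1·+1^1·+1^1 = -1.
(a,b)_2: α=0, β=-8; u≡5, v≡5 (mod 8); ε(u)ε(v)=0·0, αω(v)=0·1, βω(u)=-8·1; sum ≡ 0  ⇒  +1.
(a,b)_41: α=-2, u≡36; β=-2, v≡35 (mod 41); (36|41)=+1, (35|41)=-1; sign (−1)^0·+1^-2·-1^-2 = +1.
(a,b)_13: α=0, u≡3; β=1, v≡7 (mod 13); (3|13)=+1, (7|13)=-1; sign (−1)^0·+1^1·-1^0 = +1.
|Ram(77, 5005)| = 2, even; anisotropic at {5, 7}.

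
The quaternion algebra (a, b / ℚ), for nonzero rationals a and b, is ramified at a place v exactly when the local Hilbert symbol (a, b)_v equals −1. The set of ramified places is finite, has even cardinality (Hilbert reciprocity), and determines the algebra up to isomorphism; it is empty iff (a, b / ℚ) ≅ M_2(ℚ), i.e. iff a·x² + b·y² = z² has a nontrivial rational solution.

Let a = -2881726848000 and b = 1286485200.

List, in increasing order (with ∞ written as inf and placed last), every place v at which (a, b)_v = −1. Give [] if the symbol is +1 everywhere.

[3, 5, 7, 11]

(a, b) ≡ (-255255, 7293) mod (ℚ^×)²; places V = {2, 3, 5, 7, 11, 13, 17, ∞}.
(a,b)_2: α=10, β=4; u≡1, v≡5 (mod 8); ε(u)ε(v)=0·0, αω(v)=10·1, βω(u)=4·0; sum ≡ 0  ⇒  +1.
(a,b)_5: α=3, u≡1; β=2, v≡3 (mod 5); (1|5)=+1, (3|5)=-1; sign (−1)^0·+1^2·-1^3 = -1.
(a,b)_11: α=1, u≡4; β=1, v≡1 (mod 11); (4|11)=+1, (1|11)=+1; sign (−1)^1·+1^1·+1^1 = -1.
(a,b)_3: α=3, u≡1; β=3, v≡1 (mod 3); (1|3)=+1, (1|3)=+1; sign (−1)^1·+1^3·+1^3 = -1.
(a,b)_∞: sgn(-255255)=−, sgn(7293)=+, so +1.
(a,b)_17: α=1, u≡9; β=1, v≡15 (mod 17); (9|17)=+1, (15|17)=+1; sign (−1)^0·+1^1·+1^1 = +1.
(a,b)_7: α=3, u≡3; β=2, v≡5 (mod 7); (3|7)=-1, (5|7)=-1; sign (−1)^0·-1^2·-1^3 = -1.
(a,b)_13: α=1, u≡2; β=1, v≡6 (mod 13); (2|13)=-1, (6|13)=-1; sign (−1)^0·-1^1·-1^1 = +1.
|Ram(-255255, 7293)| = 4, even; anisotropic at {3, 5, 7, 11}.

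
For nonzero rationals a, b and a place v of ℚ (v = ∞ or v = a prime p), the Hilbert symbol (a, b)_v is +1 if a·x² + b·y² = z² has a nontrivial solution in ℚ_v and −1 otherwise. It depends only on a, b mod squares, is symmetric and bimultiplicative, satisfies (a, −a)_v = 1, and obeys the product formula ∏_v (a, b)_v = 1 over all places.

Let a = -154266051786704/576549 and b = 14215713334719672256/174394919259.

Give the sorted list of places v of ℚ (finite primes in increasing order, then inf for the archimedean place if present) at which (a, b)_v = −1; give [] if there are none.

(a, b) ≡ (-4756609, 2185469) mod (ℚ^×)²; places V = {2, 3, 11, 13, 17, 19, 29, 31, 37, 41, 47, ∞}.
(a,b)_2: α=4, β=6; u≡7, v≡5 (mod 8); ε(u)ε(v)=1·0, αω(v)=4·1, βω(u)=6·0; sum ≡ 0  ⇒  +1.
(a,b)_17: α=2, u≡9; β=3, v≡11 (mod 17); (9|17)=+1, (11|17)=-1; sign (−1)^0·+1^3·-1^2 = +1.
(a,b)_29: α=-1, u≡15; β=1, v≡11 (mod 29); (15|29)=-1, (11|29)=-1; sign (−1)^0·-1^1·-1^-1 = +1.
(a,b)_37: α=1, u≡24; β=2, v≡34 (mod 37); (24|37)=-1, (34|37)=+1; sign (−1)^0·-1^2·+1^1 = +1.
(a,b)_41: α=2, u≡28; β=4, v≡32 (mod 41); (28|41)=-1, (32|41)=+1; sign (−1)^0·-1^4·+1^2 = +1.
(a,b)_∞: sgn(-4756609)=−, sgn(2185469)=+, so +1.
(a,b)_11: α=3, u≡8; β=-1, v≡6 (mod 11); (8|11)=-1, (6|11)=-1; sign (−1)^1·-1^-1·-1^3 = -1.
(a,b)_3: α=-2, u≡2; β=-2, v≡2 (mod 3); (2|3)=-1, (2|3)=-1; sign (−1)^0·-1^-2·-1^-2 = +1.
(a,b)_47: α=-2, u≡15; β=-4, v≡24 (mod 47); (15|47)=-1, (24|47)=+1; sign (−1)^0·-1^-4·+1^-2 = +1.
(a,b)_13: α=1, u≡7; β=1, v≡12 (mod 13); (7|13)=-1, (12|13)=+1; sign (−1)^0·-1^1·+1^1 = -1.
(a,b)_19: α=0, u≡15; β=-2, v≡2 (mod 19); (15|19)=-1, (2|19)=-1; sign (−1)^0·-1^-2·-1^0 = +1.
(a,b)_31: α=1, u≡6; β=1, v≡2 (mod 31); (6|31)=-1, (2|31)=+1; sign (−1)^1·-1^1·+1^1 = +1.
|Ram(-4756609, 2185469)| = 2, even; anisotropic at {11, 13}.

[11, 13]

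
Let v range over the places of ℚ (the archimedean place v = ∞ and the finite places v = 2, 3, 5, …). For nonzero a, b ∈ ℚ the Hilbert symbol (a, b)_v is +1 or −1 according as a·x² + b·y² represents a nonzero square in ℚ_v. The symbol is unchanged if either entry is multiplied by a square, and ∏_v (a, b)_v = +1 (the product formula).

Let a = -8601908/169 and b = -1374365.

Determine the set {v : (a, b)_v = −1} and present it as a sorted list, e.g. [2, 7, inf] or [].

Mod squares: a ≡ -5957, b ≡ -1374365. Check v ∈ {∞, 2, 5, 7, 13, 17, 19, 23, 37}.
v=2: v_2(a)=2, v_2(b)=0; units ≡ 3, 3 (mod 8); ε·ε+αω+βω = 1·1+2·1+0·1 ≡ 1  ⇒  (a,b)_2 = -1.
v=7: a=7^1·(≡6), b=7^0·(≡1) mod 7; (6|7)=-1, (1|7)=+1; (−1)^{1·0·3}·(-1)^0·(+1)^1 = +1.
v=37: a=37^1·(≡17), b=37^1·(≡3) mod 37; (17|37)=-1, (3|37)=+1; (−1)^{1·1·18}·(-1)^1·(+1)^1 = -1.
v=∞: -5957 < 0 and -1374365 < 0  ⇒  (a,b)_∞ = -1.
v=17: a=17^0·(≡10), b=17^1·(≡7) mod 17; (10|17)=-1, (7|17)=-1; (−1)^{0·1·8}·(-1)^1·(-1)^0 = -1.
v=23: a=23^1·(≡21), b=23^1·(≡22) mod 23; (21|23)=-1, (22|23)=-1; (−1)^{1·1·11}·(-1)^1·(-1)^1 = -1.
v=13: a=13^-2·(≡10), b=13^0·(≡8) mod 13; (10|13)=+1, (8|13)=-1; (−1)^{-2·0·6}·(+1)^0·(-1)^-2 = +1.
v=5: a=5^0·(≡3), b=5^1·(≡2) mod 5; (3|5)=-1, (2|5)=-1; (−1)^{0·1·2}·(-1)^1·(-1)^0 = -1.
v=19: a=19^2·(≡1), b=19^1·(≡17) mod 19; (1|19)=+1, (17|19)=+1; (−1)^{2·1·9}·(+1)^1·(+1)^2 = +1.
(-5957, -1374365 / ℚ) ramifies at {2, 5, 17, 23, 37, ∞}: a division algebra.

[2, 5, 17, 23, 37, inf]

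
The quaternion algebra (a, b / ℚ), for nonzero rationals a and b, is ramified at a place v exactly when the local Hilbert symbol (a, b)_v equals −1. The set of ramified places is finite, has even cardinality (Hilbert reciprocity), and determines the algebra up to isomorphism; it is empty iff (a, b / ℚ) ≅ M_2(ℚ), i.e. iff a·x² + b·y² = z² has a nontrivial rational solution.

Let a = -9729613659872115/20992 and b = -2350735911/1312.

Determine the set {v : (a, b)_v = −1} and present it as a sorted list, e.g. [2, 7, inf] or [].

Mod squares: a ≡ -432356070, b ≡ -1738318. Check v ∈ {∞, 2, 3, 5, 17, 23, 29, 31, 37, 41, 43}.
v=2: v_2(a)=-9, v_2(b)=-5; units ≡ 5, 1 (mod 8); ε·ε+αω+βω = 0·0+-9·0+-5·1 ≡ 1  ⇒  (a,b)_2 = -1.
v=23: a=23^1·(≡5), b=23^0·(≡19) mod 23; (5|23)=-1, (19|23)=-1; (−1)^{1·0·11}·(-1)^0·(-1)^1 = -1.
v=37: a=37^2·(≡11), b=37^2·(≡3) mod 37; (11|37)=+1, (3|37)=+1; (−1)^{2·2·18}·(+1)^2·(+1)^2 = +1.
v=∞: -432356070 < 0 and -1738318 < 0  ⇒  (a,b)_∞ = -1.
v=31: a=31^1·(≡27), b=31^0·(≡1) mod 31; (27|31)=-1, (1|31)=+1; (−1)^{1·0·15}·(-1)^0·(+1)^1 = +1.
v=3: a=3^7·(≡2), b=3^4·(≡2) mod 3; (2|3)=-1, (2|3)=-1; (−1)^{7·4·1}·(-1)^4·(-1)^7 = -1.
v=41: a=41^-1·(≡24), b=41^-1·(≡1) mod 41; (24|41)=-1, (1|41)=+1; (−1)^{-1·-1·20}·(-1)^-1·(+1)^-1 = -1.
v=17: a=17^1·(≡15), b=17^1·(≡4) mod 17; (15|17)=+1, (4|17)=+1; (−1)^{1·1·8}·(+1)^1·(+1)^1 = +1.
v=5: a=5^1·(≡1), b=5^0·(≡2) mod 5; (1|5)=+1, (2|5)=-1; (−1)^{1·0·2}·(+1)^0·(-1)^1 = -1.
v=43: a=43^2·(≡33), b=43^1·(≡19) mod 43; (33|43)=-1, (19|43)=-1; (−1)^{2·1·21}·(-1)^1·(-1)^2 = -1.
v=29: a=29^1·(≡21), b=29^1·(≡6) mod 29; (21|29)=-1, (6|29)=+1; (−1)^{1·1·14}·(-1)^1·(+1)^1 = -1.
Ram(-432356070, -1738318) = {2, 3, 5, 23, 29, 41, 43, ∞}; no ℚ_2-point on the conic.

[2, 3, 5, 23, 29, 41, 43, inf]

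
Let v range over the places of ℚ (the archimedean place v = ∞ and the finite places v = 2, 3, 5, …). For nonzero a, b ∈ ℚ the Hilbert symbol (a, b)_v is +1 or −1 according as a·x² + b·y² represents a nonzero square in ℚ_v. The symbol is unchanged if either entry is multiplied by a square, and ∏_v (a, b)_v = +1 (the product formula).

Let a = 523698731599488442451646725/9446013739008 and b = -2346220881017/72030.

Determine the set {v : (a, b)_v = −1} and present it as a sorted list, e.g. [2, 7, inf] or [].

(a, b) ≡ (442, -510) mod (ℚ^×)²; places V = {2, 3, 5, 7, 11, 13, 17, 29, 41, ∞}.
(a,b)_17: α=5, u≡2; β=3, v≡4 (mod 17); (2|17)=+1, (4|17)=+1; sign (−1)^0·+1^3·+1^5 = +1.
(a,b)_3: α=-4, u≡1; β=-1, v≡1 (mod 3); (1|3)=+1, (1|3)=+1; sign (−1)^0·+1^-1·+1^-4 = +1.
(a,b)_2: α=-13, β=-1; u≡5, v≡1 (mod 8); ε(u)ε(v)=0·0, αω(v)=-13·0, βω(u)=-1·1; sum ≡ 1  ⇒  -1.
(a,b)_5: α=2, u≡3; β=-1, v≡3 (mod 5); (3|5)=-1, (3|5)=-1; sign (−1)^0·-1^-1·-1^2 = -1.
(a,b)_∞: sgn(442)=+, sgn(-510)=−, so +1.
(a,b)_13: α=3, u≡11; β=2, v≡12 (mod 13); (11|13)=-1, (12|13)=+1; sign (−1)^0·-1^2·+1^3 = +1.
(a,b)_41: α=8, u≡8; β=4, v≡36 (mod 41); (8|41)=+1, (36|41)=+1; sign (−1)^0·+1^4·+1^8 = +1.
(a,b)_7: α=-6, u≡4; β=-4, v≡4 (mod 7); (4|7)=+1, (4|7)=+1; sign (−1)^0·+1^-4·+1^-6 = +1.
(a,b)_29: α=2, u≡23; β=0, v≡19 (mod 29); (23|29)=+1, (19|29)=-1; sign (−1)^0·+1^0·-1^2 = +1.
(a,b)_11: α=-2, u≡7; β=0, v≡10 (mod 11); (7|11)=-1, (10|11)=-1; sign (−1)^0·-1^0·-1^-2 = +1.
(442, -510 / ℚ) ramifies at {2, 5}: a division algebra.

[2, 5]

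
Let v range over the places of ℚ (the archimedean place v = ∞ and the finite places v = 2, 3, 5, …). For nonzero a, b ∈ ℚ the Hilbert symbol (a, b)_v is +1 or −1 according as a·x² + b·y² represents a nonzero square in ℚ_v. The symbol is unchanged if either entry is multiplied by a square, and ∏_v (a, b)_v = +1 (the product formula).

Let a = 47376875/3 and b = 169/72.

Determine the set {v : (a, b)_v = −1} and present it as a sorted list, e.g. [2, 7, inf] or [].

Mod squares: a ≡ 4641, b ≡ 2. Check v ∈ {∞, 2, 3, 5, 7, 13, 17}.
v=∞: 4641 > 0 and 2 > 0  ⇒  (a,b)_∞ = +1.
v=2: v_2(a)=0, v_2(b)=-3; units ≡ 1, 1 (mod 8); ε·ε+αω+βω = 0·0+0·0+-3·0 ≡ 0  ⇒  (a,b)_2 = +1.
v=3: a=3^-1·(≡2), b=3^-2·(≡2) mod 3; (2|3)=-1, (2|3)=-1; (−1)^{-1·-2·1}·(-1)^-2·(-1)^-1 = -1.
v=7: a=7^3·(≡5), b=7^0·(≡4) mod 7; (5|7)=-1, (4|7)=+1; (−1)^{3·0·3}·(-1)^0·(+1)^3 = +1.
v=5: a=5^4·(≡1), b=5^0·(≡2) mod 5; (1|5)=+1, (2|5)=-1; (−1)^{4·0·2}·(+1)^0·(-1)^4 = +1.
v=13: a=13^1·(≡11), b=13^2·(≡2) mod 13; (11|13)=-1, (2|13)=-1; (−1)^{1·2·6}·(-1)^2·(-1)^1 = -1.
v=17: a=17^1·(≡16), b=17^0·(≡4) mod 17; (16|17)=+1, (4|17)=+1; (−1)^{1·0·8}·(+1)^0·(+1)^1 = +1.
(4641, 2 / ℚ) ramifies at {3, 13}: a division algebra.

[3, 13]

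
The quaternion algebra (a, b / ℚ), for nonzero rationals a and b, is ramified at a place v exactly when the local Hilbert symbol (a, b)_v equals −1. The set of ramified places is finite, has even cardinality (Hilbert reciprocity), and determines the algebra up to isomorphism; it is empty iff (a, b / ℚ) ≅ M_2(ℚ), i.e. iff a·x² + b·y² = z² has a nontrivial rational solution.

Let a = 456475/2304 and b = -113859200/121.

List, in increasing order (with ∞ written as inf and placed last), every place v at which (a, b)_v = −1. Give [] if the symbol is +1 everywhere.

(a, b) ≡ (19, -71162) mod (ℚ^×)²; places V = {2, 3, 5, 7, 11, 13, 17, 19, 23, 31, ∞}.
(a,b)_3: α=-2, u≡1; β=0, v≡1 (mod 3); (1|3)=+1, (1|3)=+1; sign (−1)^0·+1^0·+1^-2 = +1.
(a,b)_23: α=0, u≡10; β=1, v≡20 (mod 23); (10|23)=-1, (20|23)=-1; sign (−1)^0·-1^1·-1^0 = -1.
(a,b)_17: α=0, u≡16; β=1, v≡13 (mod 17); (16|17)=+1, (13|17)=+1; sign (−1)^0·+1^1·+1^0 = +1.
(a,b)_13: α=0, u≡2; β=1, v≡3 (mod 13); (2|13)=-1, (3|13)=+1; sign (−1)^0·-1^1·+1^0 = -1.
(a,b)_31: α=2, u≡1; β=0, v≡25 (mod 31); (1|31)=+1, (25|31)=+1; sign (−1)^0·+1^0·+1^2 = +1.
(a,b)_19: α=1, u≡17; β=0, v≡15 (mod 19); (17|19)=+1, (15|19)=-1; sign (−1)^0·+1^0·-1^1 = -1.
(a,b)_5: α=2, u≡1; β=2, v≡2 (mod 5); (1|5)=+1, (2|5)=-1; sign (−1)^0·+1^2·-1^2 = +1.
(a,b)_11: α=0, u≡6; β=-2, v≡7 (mod 11); (6|11)=-1, (7|11)=-1; sign (−1)^0·-1^-2·-1^0 = +1.
(a,b)_7: α=0, u≡5; β=1, v≡3 (mod 7); (5|7)=-1, (3|7)=-1; sign (−1)^0·-1^1·-1^0 = -1.
(a,b)_∞: sgn(19)=+, sgn(-71162)=−, so +1.
(a,b)_2: α=-8, β=7; u≡3, v≡3 (mod 8); ε(u)ε(v)=1·1, αω(v)=-8·1, βω(u)=7·1; sum ≡ 0  ⇒  +1.
Ram(19, -71162) = {7, 13, 19, 23}; no ℚ_7-point on the conic.

[7, 13, 19, 23]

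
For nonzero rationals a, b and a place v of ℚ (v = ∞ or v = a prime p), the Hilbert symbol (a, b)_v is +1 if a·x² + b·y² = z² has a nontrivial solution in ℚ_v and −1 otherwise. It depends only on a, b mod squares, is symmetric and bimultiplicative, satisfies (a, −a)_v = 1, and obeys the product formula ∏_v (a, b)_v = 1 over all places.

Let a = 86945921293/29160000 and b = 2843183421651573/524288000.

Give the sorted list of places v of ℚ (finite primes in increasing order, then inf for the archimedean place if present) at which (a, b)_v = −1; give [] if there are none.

[5, 7, 41, 47]

(a, b) ≡ (17437, 3574585) mod (ℚ^×)²; places V = {2, 3, 5, 7, 11, 13, 29, 41, 47, 53, ∞}.
(a,b)_41: α=0, u≡13; β=1, v≡17 (mod 41); (13|41)=-1, (17|41)=-1; sign (−1)^0·-1^1·-1^0 = -1.
(a,b)_3: α=-6, u≡1; β=4, v≡1 (mod 3); (1|3)=+1, (1|3)=+1; sign (−1)^0·+1^4·+1^-6 = +1.
(a,b)_2: α=-6, β=-22; u≡5, v≡1 (mod 8); ε(u)ε(v)=0·0, αω(v)=-6·0, βω(u)=-22·1; sum ≡ 0  ⇒  +1.
(a,b)_5: α=-4, u≡3; β=-3, v≡2 (mod 5); (3|5)=-1, (2|5)=-1; sign (−1)^0·-1^-3·-1^-4 = -1.
(a,b)_7: α=3, u≡6; β=5, v≡3 (mod 7); (6|7)=-1, (3|7)=-1; sign (−1)^1·-1^5·-1^3 = -1.
(a,b)_53: α=1, u≡40; β=1, v≡24 (mod 53); (40|53)=+1, (24|53)=+1; sign (−1)^0·+1^1·+1^1 = +1.
(a,b)_47: α=1, u≡7; β=1, v≡28 (mod 47); (7|47)=+1, (28|47)=+1; sign (−1)^1·+1^1·+1^1 = -1.
(a,b)_11: α=2, u≡6; β=2, v≡4 (mod 11); (6|11)=-1, (4|11)=+1; sign (−1)^0·-1^2·+1^2 = +1.
(a,b)_13: α=0, u≡3; β=2, v≡3 (mod 13); (3|13)=+1, (3|13)=+1; sign (−1)^0·+1^2·+1^0 = +1.
(a,b)_29: α=2, u≡19; β=0, v≡23 (mod 29); (19|29)=-1, (23|29)=+1; sign (−1)^0·-1^0·+1^2 = +1.
(a,b)_∞: sgn(17437)=+, sgn(3574585)=+, so +1.
(17437, 3574585 / ℚ) ramifies at {5, 7, 41, 47}: a division algebra.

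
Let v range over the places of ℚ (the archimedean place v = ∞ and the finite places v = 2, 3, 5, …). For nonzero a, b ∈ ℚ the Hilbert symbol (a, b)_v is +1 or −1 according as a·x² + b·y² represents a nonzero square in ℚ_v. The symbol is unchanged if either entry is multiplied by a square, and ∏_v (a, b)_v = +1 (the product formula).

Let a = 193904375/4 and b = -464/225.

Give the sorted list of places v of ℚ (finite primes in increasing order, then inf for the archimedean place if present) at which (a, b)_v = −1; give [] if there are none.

Mod squares: a ≡ 310247, b ≡ -29. Check v ∈ {∞, 2, 3, 5, 7, 23, 29, 41, 47}.
v=∞: 310247 > 0 and -29 < 0  ⇒  (a,b)_∞ = +1.
v=5: a=5^4·(≡3), b=5^-2·(≡4) mod 5; (3|5)=-1, (4|5)=+1; (−1)^{4·-2·2}·(-1)^-2·(+1)^4 = +1.
v=29: a=29^0·(≡20), b=29^1·(≡23) mod 29; (20|29)=+1, (23|29)=+1; (−1)^{0·1·14}·(+1)^1·(+1)^0 = +1.
v=41: a=41^1·(≡37), b=41^0·(≡26) mod 41; (37|41)=+1, (26|41)=-1; (−1)^{1·0·20}·(+1)^0·(-1)^1 = -1.
v=7: a=7^1·(≡2), b=7^0·(≡5) mod 7; (2|7)=+1, (5|7)=-1; (−1)^{1·0·3}·(+1)^0·(-1)^1 = -1.
v=23: a=23^1·(≡11), b=23^0·(≡10) mod 23; (11|23)=-1, (10|23)=-1; (−1)^{1·0·11}·(-1)^0·(-1)^1 = -1.
v=2: v_2(a)=-2, v_2(b)=4; units ≡ 7, 3 (mod 8); ε·ε+αω+βω = 1·1+-2·1+4·0 ≡ 1  ⇒  (a,b)_2 = -1.
v=47: a=47^1·(≡3), b=47^0·(≡37) mod 47; (3|47)=+1, (37|47)=+1; (−1)^{1·0·23}·(+1)^0·(+1)^1 = +1.
v=3: a=3^0·(≡2), b=3^-2·(≡1) mod 3; (2|3)=-1, (1|3)=+1; (−1)^{0·-2·1}·(-1)^-2·(+1)^0 = +1.
Ram(310247, -29) = {2, 7, 23, 41}; no ℚ_2-point on the conic.

[2, 7, 23, 41]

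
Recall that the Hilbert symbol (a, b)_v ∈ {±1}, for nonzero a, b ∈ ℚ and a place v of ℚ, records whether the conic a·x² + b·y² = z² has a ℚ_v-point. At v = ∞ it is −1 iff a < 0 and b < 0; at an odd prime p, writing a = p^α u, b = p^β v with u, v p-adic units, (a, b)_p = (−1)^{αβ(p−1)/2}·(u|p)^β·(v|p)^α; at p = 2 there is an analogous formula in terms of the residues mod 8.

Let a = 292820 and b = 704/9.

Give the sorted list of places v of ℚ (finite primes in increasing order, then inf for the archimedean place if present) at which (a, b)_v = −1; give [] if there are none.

[]

Mod squares: a ≡ 5, b ≡ 11. Check v ∈ {∞, 2, 3, 5, 11}.
v=5: a=5^1·(≡4), b=5^0·(≡1) mod 5; (4|5)=+1, (1|5)=+1; (−1)^{1·0·2}·(+1)^0·(+1)^1 = +1.
v=3: a=3^0·(≡2), b=3^-2·(≡2) mod 3; (2|3)=-1, (2|3)=-1; (−1)^{0·-2·1}·(-1)^-2·(-1)^0 = +1.
v=∞: 5 > 0 and 11 > 0  ⇒  (a,b)_∞ = +1.
v=11: a=11^4·(≡9), b=11^1·(≡1) mod 11; (9|11)=+1, (1|11)=+1; (−1)^{4·1·5}·(+1)^1·(+1)^4 = +1.
v=2: v_2(a)=2, v_2(b)=6; units ≡ 5, 3 (mod 8); ε·ε+αω+βω = 0·1+2·1+6·1 ≡ 0  ⇒  (a,b)_2 = +1.
Every local symbol is +1, so the conic 5·x² + 11·y² = z² has ℚ_v-points for all v and hence a ℚ-point; (a, b / ℚ) ≅ M_2(ℚ).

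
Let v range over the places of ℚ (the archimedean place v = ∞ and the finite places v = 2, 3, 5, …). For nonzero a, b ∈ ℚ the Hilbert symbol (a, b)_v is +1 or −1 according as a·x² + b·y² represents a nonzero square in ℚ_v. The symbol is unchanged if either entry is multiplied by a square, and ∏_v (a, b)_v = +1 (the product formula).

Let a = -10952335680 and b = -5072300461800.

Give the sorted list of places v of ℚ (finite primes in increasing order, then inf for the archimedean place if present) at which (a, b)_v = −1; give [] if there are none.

[5, inf]

Mod squares: a ≡ -2805, b ≡ -92378. Check v ∈ {∞, 2, 3, 5, 11, 13, 17, 19}.
v=13: a=13^2·(≡9), b=13^3·(≡7) mod 13; (9|13)=+1, (7|13)=-1; (−1)^{2·3·6}·(+1)^3·(-1)^2 = +1.
v=5: a=5^1·(≡4), b=5^2·(≡3) mod 5; (4|5)=+1, (3|5)=-1; (−1)^{1·2·2}·(+1)^2·(-1)^1 = -1.
v=11: a=11^1·(≡1), b=11^1·(≡8) mod 11; (1|11)=+1, (8|11)=-1; (−1)^{1·1·5}·(+1)^1·(-1)^1 = +1.
v=3: a=3^1·(≡1), b=3^2·(≡1) mod 3; (1|3)=+1, (1|3)=+1; (−1)^{1·2·1}·(+1)^2·(+1)^1 = +1.
v=17: a=17^1·(≡12), b=17^1·(≡7) mod 17; (12|17)=-1, (7|17)=-1; (−1)^{1·1·8}·(-1)^1·(-1)^1 = +1.
v=19: a=19^2·(≡16), b=19^3·(≡10) mod 19; (16|19)=+1, (10|19)=-1; (−1)^{2·3·9}·(+1)^3·(-1)^2 = +1.
v=2: v_2(a)=6, v_2(b)=3; units ≡ 3, 3 (mod 8); ε·ε+αω+βω = 1·1+6·1+3·1 ≡ 0  ⇒  (a,b)_2 = +1.
v=∞: -2805 < 0 and -92378 < 0  ⇒  (a,b)_∞ = -1.
Ram(-2805, -92378) = {5, ∞}; no ℚ_5-point on the conic.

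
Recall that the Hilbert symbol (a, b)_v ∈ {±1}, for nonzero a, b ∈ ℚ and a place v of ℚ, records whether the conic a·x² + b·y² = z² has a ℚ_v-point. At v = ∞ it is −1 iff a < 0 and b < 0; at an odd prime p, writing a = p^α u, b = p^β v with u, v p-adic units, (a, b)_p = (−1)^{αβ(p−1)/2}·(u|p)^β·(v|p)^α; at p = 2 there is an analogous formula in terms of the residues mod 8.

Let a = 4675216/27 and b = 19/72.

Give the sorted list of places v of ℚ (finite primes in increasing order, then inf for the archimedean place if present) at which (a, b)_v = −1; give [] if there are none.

(a, b) ≡ (5187, 38) mod (ℚ^×)²; places V = {2, 3, 7, 13, 19, ∞}.
(a,b)_19: α=1, u≡16; β=1, v≡14 (mod 19); (16|19)=+1, (14|19)=-1; sign (−1)^1·+1^1·-1^1 = +1.
(a,b)_7: α=1, u≡3; β=0, v≡6 (mod 7); (3|7)=-1, (6|7)=-1; sign (−1)^0·-1^0·-1^1 = -1.
(a,b)_3: α=-3, u≡1; β=-2, v≡2 (mod 3); (1|3)=+1, (2|3)=-1; sign (−1)^0·+1^-2·-1^-3 = -1.
(a,b)_2: α=4, β=-3; u≡3, v≡3 (mod 8); ε(u)ε(v)=1·1, αω(v)=4·1, βω(u)=-3·1; sum ≡ 0  ⇒  +1.
(a,b)_13: α=3, u≡9; β=0, v≡12 (mod 13); (9|13)=+1, (12|13)=+1; sign (−1)^0·+1^0·+1^3 = +1.
(a,b)_∞: sgn(5187)=+, sgn(38)=+, so +1.
|Ram(5187, 38)| = 2, even; anisotropic at {3, 7}.

[3, 7]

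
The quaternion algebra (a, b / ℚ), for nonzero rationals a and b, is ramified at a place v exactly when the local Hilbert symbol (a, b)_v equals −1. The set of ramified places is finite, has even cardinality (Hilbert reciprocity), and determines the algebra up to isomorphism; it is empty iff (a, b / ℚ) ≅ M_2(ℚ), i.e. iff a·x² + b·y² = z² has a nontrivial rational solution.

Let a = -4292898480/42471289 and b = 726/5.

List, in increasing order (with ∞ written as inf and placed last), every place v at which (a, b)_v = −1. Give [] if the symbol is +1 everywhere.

Mod squares: a ≡ -195, b ≡ 30. Check v ∈ {∞, 2, 3, 5, 7, 11, 13, 17, 19, 23}.
v=19: a=19^-2·(≡14), b=19^0·(≡16) mod 19; (14|19)=-1, (16|19)=+1; (−1)^{-2·0·9}·(-1)^0·(+1)^-2 = +1.
v=2: v_2(a)=4, v_2(b)=1; units ≡ 5, 7 (mod 8); ε·ε+αω+βω = 0·1+4·0+1·1 ≡ 1  ⇒  (a,b)_2 = -1.
v=13: a=13^1·(≡8), b=13^0·(≡10) mod 13; (8|13)=-1, (10|13)=+1; (−1)^{1·0·6}·(-1)^0·(+1)^1 = +1.
v=3: a=3^3·(≡1), b=3^1·(≡1) mod 3; (1|3)=+1, (1|3)=+1; (−1)^{3·1·1}·(+1)^1·(+1)^3 = -1.
v=17: a=17^2·(≡4), b=17^0·(≡16) mod 17; (4|17)=+1, (16|17)=+1; (−1)^{2·0·8}·(+1)^0·(+1)^2 = +1.
v=7: a=7^-6·(≡1), b=7^0·(≡1) mod 7; (1|7)=+1, (1|7)=+1; (−1)^{-6·0·3}·(+1)^0·(+1)^-6 = +1.
v=11: a=11^0·(≡3), b=11^2·(≡10) mod 11; (3|11)=+1, (10|11)=-1; (−1)^{0·2·5}·(+1)^2·(-1)^0 = +1.
v=23: a=23^2·(≡6), b=23^0·(≡21) mod 23; (6|23)=+1, (21|23)=-1; (−1)^{2·0·11}·(+1)^0·(-1)^2 = +1.
v=5: a=5^1·(≡1), b=5^-1·(≡1) mod 5; (1|5)=+1, (1|5)=+1; (−1)^{1·-1·2}·(+1)^-1·(+1)^1 = +1.
v=∞: -195 < 0 and 30 > 0  ⇒  (a,b)_∞ = +1.
Ram(-195, 30) = {2, 3}; no ℚ_2-point on the conic.

[2, 3]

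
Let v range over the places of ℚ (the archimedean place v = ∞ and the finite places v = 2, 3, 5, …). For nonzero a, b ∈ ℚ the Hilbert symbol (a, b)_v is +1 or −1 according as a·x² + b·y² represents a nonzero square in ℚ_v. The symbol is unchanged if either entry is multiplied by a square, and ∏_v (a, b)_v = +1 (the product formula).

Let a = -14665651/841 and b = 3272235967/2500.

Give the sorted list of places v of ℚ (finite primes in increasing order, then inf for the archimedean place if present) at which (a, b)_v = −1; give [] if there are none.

Mod squares: a ≡ -1771, b ≡ 23023. Check v ∈ {∞, 2, 5, 7, 11, 13, 23, 29}.
v=∞: -1771 < 0 and 23023 > 0  ⇒  (a,b)_∞ = +1.
v=2: v_2(a)=0, v_2(b)=-2; units ≡ 5, 7 (mod 8); ε·ε+αω+βω = 0·1+0·0+-2·1 ≡ 0  ⇒  (a,b)_2 = +1.
v=11: a=11^1·(≡5), b=11^1·(≡9) mod 11; (5|11)=+1, (9|11)=+1; (−1)^{1·1·5}·(+1)^1·(+1)^1 = -1.
v=13: a=13^2·(≡1), b=13^3·(≡10) mod 13; (1|13)=+1, (10|13)=+1; (−1)^{2·3·6}·(+1)^3·(+1)^2 = +1.
v=5: a=5^0·(≡4), b=5^-4·(≡3) mod 5; (4|5)=+1, (3|5)=-1; (−1)^{0·-4·2}·(+1)^-4·(-1)^0 = +1.
v=7: a=7^3·(≡6), b=7^1·(≡6) mod 7; (6|7)=-1, (6|7)=-1; (−1)^{3·1·3}·(-1)^1·(-1)^3 = -1.
v=29: a=29^-2·(≡26), b=29^2·(≡17) mod 29; (26|29)=-1, (17|29)=-1; (−1)^{-2·2·14}·(-1)^2·(-1)^-2 = +1.
v=23: a=23^1·(≡10), b=23^1·(≡9) mod 23; (10|23)=-1, (9|23)=+1; (−1)^{1·1·11}·(-1)^1·(+1)^1 = +1.
Ram(-1771, 23023) = {7, 11}; no ℚ_7-point on the conic.

[7, 11]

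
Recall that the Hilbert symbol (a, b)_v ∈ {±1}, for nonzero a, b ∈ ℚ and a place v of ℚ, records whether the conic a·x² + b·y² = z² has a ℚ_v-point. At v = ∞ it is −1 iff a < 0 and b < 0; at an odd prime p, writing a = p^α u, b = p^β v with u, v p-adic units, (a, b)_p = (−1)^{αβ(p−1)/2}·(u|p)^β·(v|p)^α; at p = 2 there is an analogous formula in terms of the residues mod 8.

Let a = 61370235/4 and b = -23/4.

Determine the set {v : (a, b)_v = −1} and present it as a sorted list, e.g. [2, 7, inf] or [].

Mod squares: a ≡ 6818915, b ≡ -23. Check v ∈ {∞, 2, 3, 5, 23, 29, 31, 37, 41}.
v=23: a=23^0·(≡12), b=23^1·(≡17) mod 23; (12|23)=+1, (17|23)=-1; (−1)^{0·1·11}·(+1)^1·(-1)^0 = +1.
v=31: a=31^1·(≡14), b=31^0·(≡2) mod 31; (14|31)=+1, (2|31)=+1; (−1)^{1·0·15}·(+1)^0·(+1)^1 = +1.
v=2: v_2(a)=-2, v_2(b)=-2; units ≡ 3, 1 (mod 8); ε·ε+αω+βω = 1·0+-2·0+-2·1 ≡ 0  ⇒  (a,b)_2 = +1.
v=∞: 6818915 > 0 and -23 < 0  ⇒  (a,b)_∞ = +1.
v=41: a=41^1·(≡12), b=41^0·(≡25) mod 41; (12|41)=-1, (25|41)=+1; (−1)^{1·0·20}·(-1)^0·(+1)^1 = +1.
v=29: a=29^1·(≡14), b=29^0·(≡16) mod 29; (14|29)=-1, (16|29)=+1; (−1)^{1·0·14}·(-1)^0·(+1)^1 = +1.
v=37: a=37^1·(≡14), b=37^0·(≡22) mod 37; (14|37)=-1, (22|37)=-1; (−1)^{1·0·18}·(-1)^0·(-1)^1 = -1.
v=3: a=3^2·(≡2), b=3^0·(≡1) mod 3; (2|3)=-1, (1|3)=+1; (−1)^{2·0·1}·(-1)^0·(+1)^2 = +1.
v=5: a=5^1·(≡3), b=5^0·(≡3) mod 5; (3|5)=-1, (3|5)=-1; (−1)^{1·0·2}·(-1)^0·(-1)^1 = -1.
|Ram(6818915, -23)| = 2, even; anisotropic at {5, 37}.

[5, 37]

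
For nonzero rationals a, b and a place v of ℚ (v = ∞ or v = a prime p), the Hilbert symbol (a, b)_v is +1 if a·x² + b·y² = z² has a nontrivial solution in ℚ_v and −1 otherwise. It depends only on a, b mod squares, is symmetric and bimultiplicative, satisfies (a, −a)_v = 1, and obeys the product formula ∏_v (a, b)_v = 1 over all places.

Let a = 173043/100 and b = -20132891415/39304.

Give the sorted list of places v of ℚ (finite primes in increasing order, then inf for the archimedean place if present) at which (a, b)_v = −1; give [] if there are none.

Mod squares: a ≡ 19227, b ≡ -113390. Check v ∈ {∞, 2, 3, 5, 7, 13, 17, 23, 29}.
v=7: a=7^0·(≡5), b=7^2·(≡3) mod 7; (5|7)=-1, (3|7)=-1; (−1)^{0·2·3}·(-1)^2·(-1)^0 = +1.
v=2: v_2(a)=-2, v_2(b)=-3; units ≡ 3, 1 (mod 8); ε·ε+αω+βω = 1·0+-2·0+-3·1 ≡ 1  ⇒  (a,b)_2 = -1.
v=17: a=17^1·(≡2), b=17^-3·(≡10) mod 17; (2|17)=+1, (10|17)=-1; (−1)^{1·-3·8}·(+1)^-3·(-1)^1 = -1.
v=13: a=13^1·(≡10), b=13^2·(≡12) mod 13; (10|13)=+1, (12|13)=+1; (−1)^{1·2·6}·(+1)^2·(+1)^1 = +1.
v=23: a=23^0·(≡19), b=23^1·(≡22) mod 23; (19|23)=-1, (22|23)=-1; (−1)^{0·1·11}·(-1)^1·(-1)^0 = -1.
v=3: a=3^3·(≡1), b=3^6·(≡1) mod 3; (1|3)=+1, (1|3)=+1; (−1)^{3·6·1}·(+1)^6·(+1)^3 = +1.
v=29: a=29^1·(≡24), b=29^1·(≡20) mod 29; (24|29)=+1, (20|29)=+1; (−1)^{1·1·14}·(+1)^1·(+1)^1 = +1.
v=∞: 19227 > 0 and -113390 < 0  ⇒  (a,b)_∞ = +1.
v=5: a=5^-2·(≡2), b=5^1·(≡3) mod 5; (2|5)=-1, (3|5)=-1; (−1)^{-2·1·2}·(-1)^1·(-1)^-2 = -1.
|Ram(19227, -113390)| = 4, even; anisotropic at {2, 5, 17, 23}.

[2, 5, 17, 23]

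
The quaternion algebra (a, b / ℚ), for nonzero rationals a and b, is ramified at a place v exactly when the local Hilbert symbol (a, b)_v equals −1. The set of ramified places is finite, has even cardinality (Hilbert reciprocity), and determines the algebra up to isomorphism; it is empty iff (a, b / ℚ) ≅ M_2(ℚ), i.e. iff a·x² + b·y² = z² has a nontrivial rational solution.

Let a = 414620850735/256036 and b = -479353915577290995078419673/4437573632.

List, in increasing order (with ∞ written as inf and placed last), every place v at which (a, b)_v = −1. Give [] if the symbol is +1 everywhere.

[2, 13]

Mod squares: a ≡ 15, b ≡ -546. Check v ∈ {∞, 2, 3, 5, 7, 11, 13, 23, 29}.
v=7: a=7^4·(≡1), b=7^5·(≡6) mod 7; (1|7)=+1, (6|7)=-1; (−1)^{4·5·3}·(+1)^5·(-1)^4 = +1.
v=29: a=29^2·(≡18), b=29^6·(≡13) mod 29; (18|29)=-1, (13|29)=+1; (−1)^{2·6·14}·(-1)^6·(+1)^2 = +1.
v=3: a=3^5·(≡2), b=3^17·(≡1) mod 3; (2|3)=-1, (1|3)=+1; (−1)^{5·17·1}·(-1)^17·(+1)^5 = +1.
v=13: a=13^2·(≡5), b=13^5·(≡4) mod 13; (5|13)=-1, (4|13)=+1; (−1)^{2·5·6}·(-1)^5·(+1)^2 = -1.
v=∞: 15 > 0 and -546 < 0  ⇒  (a,b)_∞ = +1.
v=5: a=5^1·(≡2), b=5^0·(≡1) mod 5; (2|5)=-1, (1|5)=+1; (−1)^{1·0·2}·(-1)^0·(+1)^1 = +1.
v=11: a=11^-2·(≡9), b=11^0·(≡1) mod 11; (9|11)=+1, (1|11)=+1; (−1)^{-2·0·5}·(+1)^0·(+1)^-2 = +1.
v=23: a=23^-2·(≡5), b=23^-2·(≡4) mod 23; (5|23)=-1, (4|23)=+1; (−1)^{-2·-2·11}·(-1)^-2·(+1)^-2 = +1.
v=2: v_2(a)=-2, v_2(b)=-23; units ≡ 7, 7 (mod 8); ε·ε+αω+βω = 1·1+-2·0+-23·0 ≡ 1  ⇒  (a,b)_2 = -1.
|Ram(15, -546)| = 2, even; anisotropic at {2, 13}.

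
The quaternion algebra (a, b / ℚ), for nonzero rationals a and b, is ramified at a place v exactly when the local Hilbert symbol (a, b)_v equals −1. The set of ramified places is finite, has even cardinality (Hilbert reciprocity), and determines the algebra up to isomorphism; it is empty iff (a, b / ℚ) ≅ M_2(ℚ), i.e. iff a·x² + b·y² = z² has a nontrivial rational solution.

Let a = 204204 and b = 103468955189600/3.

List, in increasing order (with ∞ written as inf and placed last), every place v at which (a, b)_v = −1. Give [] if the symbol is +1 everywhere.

(a, b) ≡ (51051, 1122) mod (ℚ^×)²; places V = {2, 3, 5, 7, 11, 13, 17, ∞}.
(a,b)_7: α=1, u≡3; β=2, v≡4 (mod 7); (3|7)=-1, (4|7)=+1; sign (−1)^0·-1^2·+1^1 = +1.
(a,b)_13: α=1, u≡4; β=2, v≡10 (mod 13); (4|13)=+1, (10|13)=+1; sign (−1)^0·+1^2·+1^1 = +1.
(a,b)_2: α=2, β=5; u≡3, v≡1 (mod 8); ε(u)ε(v)=1·0, αω(v)=2·0, βω(u)=5·1; sum ≡ 1  ⇒  -1.
(a,b)_3: α=1, u≡1; β=-1, v≡2 (mod 3); (1|3)=+1, (2|3)=-1; sign (−1)^1·+1^-1·-1^1 = +1.
(a,b)_5: α=0, u≡4; β=2, v≡3 (mod 5); (4|5)=+1, (3|5)=-1; sign (−1)^0·+1^2·-1^0 = +1.
(a,b)_17: α=1, u≡10; β=5, v≡13 (mod 17); (10|17)=-1, (13|17)=+1; sign (−1)^0·-1^5·+1^1 = -1.
(a,b)_11: α=1, u≡7; β=1, v≡9 (mod 11); (7|11)=-1, (9|11)=+1; sign (−1)^1·-1^1·+1^1 = +1.
(a,b)_∞: sgn(51051)=+, sgn(1122)=+, so +1.
(51051, 1122 / ℚ) ramifies at {2, 17}: a division algebra.

[2, 17]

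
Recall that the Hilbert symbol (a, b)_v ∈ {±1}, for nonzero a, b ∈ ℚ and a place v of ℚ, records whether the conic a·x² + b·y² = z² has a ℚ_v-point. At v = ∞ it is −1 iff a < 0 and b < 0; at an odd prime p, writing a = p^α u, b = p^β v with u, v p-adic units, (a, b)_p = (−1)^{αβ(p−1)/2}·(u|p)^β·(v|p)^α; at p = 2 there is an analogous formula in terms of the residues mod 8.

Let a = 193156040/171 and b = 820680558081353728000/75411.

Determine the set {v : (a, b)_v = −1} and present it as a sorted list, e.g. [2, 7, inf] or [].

Mod squares: a ≡ 64790, b ≡ 32395. Check v ∈ {∞, 2, 3, 5, 7, 11, 17, 19, 31}.
v=7: a=7^2·(≡5), b=7^-2·(≡3) mod 7; (5|7)=-1, (3|7)=-1; (−1)^{2·-2·3}·(-1)^-2·(-1)^2 = +1.
v=31: a=31^1·(≡21), b=31^3·(≡6) mod 31; (21|31)=-1, (6|31)=-1; (−1)^{1·3·15}·(-1)^3·(-1)^1 = -1.
v=2: v_2(a)=3, v_2(b)=14; units ≡ 3, 3 (mod 8); ε·ε+αω+βω = 1·1+3·1+14·1 ≡ 0  ⇒  (a,b)_2 = +1.
v=19: a=19^-1·(≡5), b=19^-1·(≡10) mod 19; (5|19)=+1, (10|19)=-1; (−1)^{-1·-1·9}·(+1)^-1·(-1)^-1 = +1.
v=11: a=11^1·(≡9), b=11^5·(≡2) mod 11; (9|11)=+1, (2|11)=-1; (−1)^{1·5·5}·(+1)^5·(-1)^1 = +1.
v=3: a=3^-2·(≡2), b=3^-4·(≡1) mod 3; (2|3)=-1, (1|3)=+1; (−1)^{-2·-4·1}·(-1)^-4·(+1)^-2 = +1.
v=17: a=17^2·(≡5), b=17^4·(≡14) mod 17; (5|17)=-1, (14|17)=-1; (−1)^{2·4·8}·(-1)^4·(-1)^2 = +1.
v=5: a=5^1·(≡3), b=5^3·(≡4) mod 5; (3|5)=-1, (4|5)=+1; (−1)^{1·3·2}·(-1)^3·(+1)^1 = -1.
v=∞: 64790 > 0 and 32395 > 0  ⇒  (a,b)_∞ = +1.
(64790, 32395 / ℚ) ramifies at {5, 31}: a division algebra.

[5, 31]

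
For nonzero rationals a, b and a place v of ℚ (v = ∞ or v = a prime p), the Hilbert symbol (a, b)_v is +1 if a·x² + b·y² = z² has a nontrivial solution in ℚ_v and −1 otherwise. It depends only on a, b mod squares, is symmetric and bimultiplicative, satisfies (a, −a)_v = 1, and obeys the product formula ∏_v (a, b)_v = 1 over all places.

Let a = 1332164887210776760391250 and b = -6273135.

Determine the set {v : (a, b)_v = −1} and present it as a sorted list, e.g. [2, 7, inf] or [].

Mod squares: a ≡ 157586, b ≡ -697015. Check v ∈ {∞, 2, 3, 5, 7, 11, 13, 19, 23, 29}.
v=29: a=29^3·(≡18), b=29^1·(≡25) mod 29; (18|29)=-1, (25|29)=+1; (−1)^{3·1·14}·(-1)^1·(+1)^3 = -1.
v=11: a=11^1·(≡5), b=11^1·(≡10) mod 11; (5|11)=+1, (10|11)=-1; (−1)^{1·1·5}·(+1)^1·(-1)^1 = +1.
v=∞: 157586 > 0 and -697015 < 0  ⇒  (a,b)_∞ = +1.
v=2: v_2(a)=1, v_2(b)=0; units ≡ 1, 1 (mod 8); ε·ε+αω+βω = 0·0+1·0+0·0 ≡ 0  ⇒  (a,b)_2 = +1.
v=13: a=13^1·(≡11), b=13^0·(≡2) mod 13; (11|13)=-1, (2|13)=-1; (−1)^{1·0·6}·(-1)^0·(-1)^1 = -1.
v=5: a=5^4·(≡1), b=5^1·(≡3) mod 5; (1|5)=+1, (3|5)=-1; (−1)^{4·1·2}·(+1)^1·(-1)^4 = +1.
v=3: a=3^2·(≡2), b=3^2·(≡2) mod 3; (2|3)=-1, (2|3)=-1; (−1)^{2·2·1}·(-1)^2·(-1)^2 = +1.
v=23: a=23^4·(≡16), b=23^1·(≡12) mod 23; (16|23)=+1, (12|23)=+1; (−1)^{4·1·11}·(+1)^1·(+1)^4 = +1.
v=19: a=19^5·(≡10), b=19^1·(≡17) mod 19; (10|19)=-1, (17|19)=+1; (−1)^{5·1·9}·(-1)^1·(+1)^5 = +1.
v=7: a=7^2·(≡4), b=7^0·(≡6) mod 7; (4|7)=+1, (6|7)=-1; (−1)^{2·0·3}·(+1)^0·(-1)^2 = +1.
|Ram(157586, -697015)| = 2, even; anisotropic at {13, 29}.

[13, 29]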